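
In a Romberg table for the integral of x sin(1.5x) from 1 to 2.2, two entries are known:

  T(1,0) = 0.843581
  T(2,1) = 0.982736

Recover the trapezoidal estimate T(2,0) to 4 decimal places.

From T(2,1) = (4·T(2,0) − T(1,0))/3, solve for T(2,0):
4·T(2,0) = 3·0.982736 + 0.843581 = 3.791789
T(2,0) = 0.947947

0.9479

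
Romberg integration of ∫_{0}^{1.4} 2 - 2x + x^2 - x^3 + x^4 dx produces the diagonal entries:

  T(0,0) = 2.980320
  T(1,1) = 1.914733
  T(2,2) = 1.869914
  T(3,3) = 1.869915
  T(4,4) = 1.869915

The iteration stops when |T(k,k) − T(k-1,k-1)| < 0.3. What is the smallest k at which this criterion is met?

|T(1,1) − T(0,0)| = 1.065587 ≥ 0.3
|T(2,2) − T(1,1)| = 0.044819 < 0.3

k = 2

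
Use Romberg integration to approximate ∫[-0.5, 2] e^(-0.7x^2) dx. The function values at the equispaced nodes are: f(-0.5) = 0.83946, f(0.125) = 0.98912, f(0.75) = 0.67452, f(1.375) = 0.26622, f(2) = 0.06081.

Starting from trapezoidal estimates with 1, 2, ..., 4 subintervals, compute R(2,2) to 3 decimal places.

R(0,0) (trapezoid, 1 panel, h=2.5000): 1.12534
R(1,0) (trapezoid, 2 panels, h=1.2500): 1.40582
R(2,0) (trapezoid, 4 panels, h=0.6250): 1.48750
R(1,1) = 1.40582 + (1.40582 − 1.12534)/3 = 1.49931
R(2,1) = 1.48750 + (1.48750 − 1.40582)/3 = 1.51473
R(2,2) = 1.51473 + (1.51473 − 1.49931)/15 = 1.51576

1.516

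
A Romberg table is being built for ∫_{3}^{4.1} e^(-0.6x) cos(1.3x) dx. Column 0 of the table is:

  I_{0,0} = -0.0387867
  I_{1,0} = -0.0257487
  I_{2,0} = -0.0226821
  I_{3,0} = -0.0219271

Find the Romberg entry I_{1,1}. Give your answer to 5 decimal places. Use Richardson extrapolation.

Richardson extrapolation on the trapezoidal column (denominator 4−1=3):
I_{1,1} = (4·(-0.0257487) − (-0.0387867)) / 3 = -0.0214027

-0.02140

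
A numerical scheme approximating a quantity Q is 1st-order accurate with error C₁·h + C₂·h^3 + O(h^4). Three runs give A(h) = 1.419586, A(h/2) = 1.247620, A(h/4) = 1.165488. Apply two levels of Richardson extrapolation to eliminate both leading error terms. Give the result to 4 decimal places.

1.0845

First eliminate the h term (factor 2^1 = 2):
  B₁ = (2·1.247620 − 1.419586)/1 = 1.075654
  B₂ = (2·1.165488 − 1.247620)/1 = 1.083356
Then eliminate the h^3 term (factor 2^3 = 8):
  (8·1.083356 − 1.075654)/7 = 1.084456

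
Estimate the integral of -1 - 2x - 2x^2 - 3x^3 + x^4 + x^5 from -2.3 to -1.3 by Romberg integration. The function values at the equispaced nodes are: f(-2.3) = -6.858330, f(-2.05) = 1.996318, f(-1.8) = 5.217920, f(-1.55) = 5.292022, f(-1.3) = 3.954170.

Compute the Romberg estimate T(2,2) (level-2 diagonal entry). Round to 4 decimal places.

3.0613

T(0,0) (trapezoid, 1 panel, h=1.0000): -1.452080
T(1,0) (trapezoid, 2 panels, h=0.5000): 1.882920
T(2,0) (trapezoid, 4 panels, h=0.2500): 2.763545
T(1,1) = 1.882920 + (1.882920 − (-1.452080))/3 = 2.994587
T(2,1) = 2.763545 + (2.763545 − 1.882920)/3 = 3.057087
T(2,2) = 3.057087 + (3.057087 − 2.994587)/15 = 3.061254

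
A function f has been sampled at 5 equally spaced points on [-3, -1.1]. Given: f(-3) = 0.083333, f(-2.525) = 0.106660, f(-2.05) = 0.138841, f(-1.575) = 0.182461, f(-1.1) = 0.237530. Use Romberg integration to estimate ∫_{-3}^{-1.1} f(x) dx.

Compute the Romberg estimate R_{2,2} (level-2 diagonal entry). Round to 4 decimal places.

0.2779

R_{0,0} (trapezoid, 1 panel, h=1.9000): 0.304820
R_{1,0} (trapezoid, 2 panels, h=0.9500): 0.284309
R_{2,0} (trapezoid, 4 panels, h=0.4750): 0.279487
R_{1,1} = 0.284309 + (0.284309 − 0.304820)/3 = 0.277472
R_{2,1} = 0.279487 + (0.279487 − 0.284309)/3 = 0.277880
R_{2,2} = 0.277880 + (0.277880 − 0.277472)/15 = 0.277907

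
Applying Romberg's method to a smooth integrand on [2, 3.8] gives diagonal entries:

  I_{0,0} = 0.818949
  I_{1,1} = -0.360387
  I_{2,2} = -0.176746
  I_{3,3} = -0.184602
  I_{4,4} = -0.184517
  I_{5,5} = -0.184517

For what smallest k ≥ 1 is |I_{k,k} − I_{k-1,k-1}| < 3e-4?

|I_{1,1} − I_{0,0}| = 1.179336 ≥ 3e-4
|I_{2,2} − I_{1,1}| = 0.183641 ≥ 3e-4
|I_{3,3} − I_{2,2}| = 0.007856 ≥ 3e-4
|I_{4,4} − I_{3,3}| = 0.000085 < 3e-4

k = 4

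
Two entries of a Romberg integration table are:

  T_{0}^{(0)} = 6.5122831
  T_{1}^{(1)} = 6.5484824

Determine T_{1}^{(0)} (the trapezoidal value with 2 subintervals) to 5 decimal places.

From T_{1}^{(1)} = (4·T_{1}^{(0)} − T_{0}^{(0)})/3, solve for T_{1}^{(0)}:
4·T_{1}^{(0)} = 3·6.5484824 + 6.5122831 = 26.1577303
T_{1}^{(0)} = 6.5394326

6.53943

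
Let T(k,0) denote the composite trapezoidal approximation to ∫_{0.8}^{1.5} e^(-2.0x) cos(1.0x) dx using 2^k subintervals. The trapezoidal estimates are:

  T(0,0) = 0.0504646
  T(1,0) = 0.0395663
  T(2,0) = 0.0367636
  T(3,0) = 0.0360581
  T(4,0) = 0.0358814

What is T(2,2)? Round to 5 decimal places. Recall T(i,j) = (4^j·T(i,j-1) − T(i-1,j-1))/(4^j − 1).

T(1,1) = (4·0.0395663 − 0.0504646) / 3 = 0.0359335
T(2,1) = (4·0.0367636 − 0.0395663) / 3 = 0.0358294
T(2,2) = (16·0.0358294 − 0.0359335) / 15 = 0.0358225
(Column j=1 coincides with Simpson's rule on the same nodes.)

0.03582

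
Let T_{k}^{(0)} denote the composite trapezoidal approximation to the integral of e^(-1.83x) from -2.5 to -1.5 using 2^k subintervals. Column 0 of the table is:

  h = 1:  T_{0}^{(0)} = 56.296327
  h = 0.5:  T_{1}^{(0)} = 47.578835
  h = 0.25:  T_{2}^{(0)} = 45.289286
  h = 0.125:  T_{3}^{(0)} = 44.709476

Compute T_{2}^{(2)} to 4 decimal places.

T_{1}^{(1)} = 47.578835 + (47.578835 − 56.296327)/3 = 44.673004
T_{2}^{(1)} = (4·45.289286 − 47.578835) / 3 = 44.526103
T_{2}^{(2)} = (16·44.526103 − 44.673004) / 15 = 44.516310

44.5163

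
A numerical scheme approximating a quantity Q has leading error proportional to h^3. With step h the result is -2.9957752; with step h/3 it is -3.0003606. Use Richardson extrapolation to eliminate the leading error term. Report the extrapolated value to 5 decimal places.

The leading error scales as h^3; refining by a factor of 3 reduces it by 3^3 = 27.
Extrapolated value = (27·A(h/3) − A(h)) / (27 − 1)
= (27·(-3.0003606) − (-2.9957752)) / 26
= -78.0139610 / 26 = -3.0005370

-3.00054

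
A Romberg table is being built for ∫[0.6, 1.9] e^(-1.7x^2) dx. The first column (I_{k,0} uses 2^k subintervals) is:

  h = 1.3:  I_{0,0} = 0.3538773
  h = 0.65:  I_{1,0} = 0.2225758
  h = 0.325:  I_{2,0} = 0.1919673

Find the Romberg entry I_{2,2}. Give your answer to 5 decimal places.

0.18196

Richardson extrapolation on the trapezoidal column (denominator 4−1=3):
I_{1,1} = (4·0.2225758 − 0.3538773) / 3 = 0.1788086
I_{2,1} = 0.1919673 + (0.1919673 − 0.2225758)/3 = 0.1817645
I_{2,2} = 0.1817645 + (0.1817645 − 0.1788086)/15 = 0.1819616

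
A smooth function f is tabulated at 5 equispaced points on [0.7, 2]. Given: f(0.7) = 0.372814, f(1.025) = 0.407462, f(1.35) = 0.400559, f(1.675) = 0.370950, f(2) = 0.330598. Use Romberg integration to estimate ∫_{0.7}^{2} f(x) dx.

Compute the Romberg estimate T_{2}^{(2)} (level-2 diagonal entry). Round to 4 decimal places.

T_{0}^{(0)} (trapezoid, 1 panel, h=1.3000): 0.457218
T_{1}^{(0)} (trapezoid, 2 panels, h=0.6500): 0.488972
T_{2}^{(0)} (trapezoid, 4 panels, h=0.3250): 0.497470
T_{1}^{(1)} = 0.488972 + (0.488972 − 0.457218)/3 = 0.499557
T_{2}^{(1)} = 0.497470 + (0.497470 − 0.488972)/3 = 0.500303
T_{2}^{(2)} = 0.500303 + (0.500303 − 0.499557)/15 = 0.500353

0.5004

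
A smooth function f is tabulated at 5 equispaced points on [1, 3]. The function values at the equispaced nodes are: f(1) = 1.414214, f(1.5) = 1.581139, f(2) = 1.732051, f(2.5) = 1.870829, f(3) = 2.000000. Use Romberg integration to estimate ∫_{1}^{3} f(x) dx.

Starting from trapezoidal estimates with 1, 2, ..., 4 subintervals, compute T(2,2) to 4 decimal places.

3.4477

T(0,0) (trapezoid, 1 panel, h=2.0000): 3.414214
T(1,0) (trapezoid, 2 panels, h=1.0000): 3.439158
T(2,0) (trapezoid, 4 panels, h=0.5000): 3.445563
T(1,1) = 3.439158 + (3.439158 − 3.414214)/3 = 3.447473
T(2,1) = 3.445563 + (3.445563 − 3.439158)/3 = 3.447698
T(2,2) = 3.447698 + (3.447698 − 3.447473)/15 = 3.447713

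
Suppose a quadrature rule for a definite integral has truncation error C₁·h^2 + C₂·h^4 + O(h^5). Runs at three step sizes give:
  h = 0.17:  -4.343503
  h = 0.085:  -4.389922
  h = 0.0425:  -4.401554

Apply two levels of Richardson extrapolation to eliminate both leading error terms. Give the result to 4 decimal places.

-4.4054

First eliminate the h^2 term (factor 2^2 = 4):
  B₁ = (4·(-4.389922) − (-4.343503))/3 = -4.405395
  B₂ = (4·(-4.401554) − (-4.389922))/3 = -4.405431
Then eliminate the h^4 term (factor 2^4 = 16):
  (16·(-4.405431) − (-4.405395))/15 = -4.405433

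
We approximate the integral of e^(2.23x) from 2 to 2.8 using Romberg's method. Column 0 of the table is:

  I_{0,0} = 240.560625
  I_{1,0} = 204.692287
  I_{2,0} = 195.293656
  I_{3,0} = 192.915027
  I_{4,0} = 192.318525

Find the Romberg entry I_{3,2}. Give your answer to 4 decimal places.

192.1196

Richardson extrapolation on the trapezoidal column (denominator 4−1=3):
I_{2,1} = 195.293656 + (195.293656 − 204.692287)/3 = 192.160779
I_{3,1} = 192.915027 + (192.915027 − 195.293656)/3 = 192.122151
I_{3,2} = 192.122151 + (192.122151 − 192.160779)/15 = 192.119576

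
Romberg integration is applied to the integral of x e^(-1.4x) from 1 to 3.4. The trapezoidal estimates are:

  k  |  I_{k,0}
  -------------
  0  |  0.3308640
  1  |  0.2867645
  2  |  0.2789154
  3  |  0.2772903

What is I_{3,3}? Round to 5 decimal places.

Richardson extrapolation on the trapezoidal column (denominator 4−1=3):
I_{1,1} = (4·0.2867645 − 0.3308640) / 3 = 0.2720647
I_{2,1} = (4·0.2789154 − 0.2867645) / 3 = 0.2762990
I_{3,1} = 0.2772903 + (0.2772903 − 0.2789154)/3 = 0.2767486
I_{2,2} = 0.2762990 + (0.2762990 − 0.2720647)/15 = 0.2765813
I_{3,2} = (16·0.2767486 − 0.2762990) / 15 = 0.2767786
I_{3,3} = (64·0.2767786 − 0.2765813) / 63 = 0.2767817

0.27678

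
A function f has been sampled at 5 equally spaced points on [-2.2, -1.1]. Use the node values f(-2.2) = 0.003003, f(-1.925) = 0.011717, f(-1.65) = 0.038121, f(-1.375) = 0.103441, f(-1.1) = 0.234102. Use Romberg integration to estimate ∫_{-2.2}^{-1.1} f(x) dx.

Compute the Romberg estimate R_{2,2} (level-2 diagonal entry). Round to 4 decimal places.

0.0709

R_{0,0} (trapezoid, 1 panel, h=1.1000): 0.130408
R_{1,0} (trapezoid, 2 panels, h=0.5500): 0.086170
R_{2,0} (trapezoid, 4 panels, h=0.2750): 0.074754
R_{1,1} = 0.086170 + (0.086170 − 0.130408)/3 = 0.071424
R_{2,1} = 0.074754 + (0.074754 − 0.086170)/3 = 0.070949
R_{2,2} = 0.070949 + (0.070949 − 0.071424)/15 = 0.070917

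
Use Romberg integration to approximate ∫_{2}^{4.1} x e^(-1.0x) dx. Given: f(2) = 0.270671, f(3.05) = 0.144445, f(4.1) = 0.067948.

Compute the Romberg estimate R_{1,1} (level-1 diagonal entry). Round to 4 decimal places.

0.3207

R_{0,0} (trapezoid, 1 panel, h=2.1000): 0.355550
R_{1,0} (trapezoid, 2 panels, h=1.0500): 0.329442
R_{1,1} = 0.329442 + (0.329442 − 0.355550)/3 = 0.320739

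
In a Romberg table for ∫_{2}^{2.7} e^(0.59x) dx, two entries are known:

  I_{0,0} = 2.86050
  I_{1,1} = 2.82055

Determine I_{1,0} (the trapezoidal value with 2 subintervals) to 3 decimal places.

2.831

From I_{1,1} = (4·I_{1,0} − I_{0,0})/3, solve for I_{1,0}:
4·I_{1,0} = 3·2.82055 + 2.86050 = 11.32215
I_{1,0} = 2.83054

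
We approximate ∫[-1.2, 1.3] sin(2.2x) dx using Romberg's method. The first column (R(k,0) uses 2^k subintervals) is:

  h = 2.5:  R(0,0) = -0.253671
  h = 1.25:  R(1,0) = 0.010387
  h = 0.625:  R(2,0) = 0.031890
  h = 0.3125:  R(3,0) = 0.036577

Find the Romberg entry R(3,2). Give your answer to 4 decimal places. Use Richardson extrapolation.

R(2,1) = 0.031890 + (0.031890 − 0.010387)/3 = 0.039058
R(3,1) = (4·0.036577 − 0.031890) / 3 = 0.038139
R(3,2) = 0.038139 + (0.038139 − 0.039058)/15 = 0.038078

0.0381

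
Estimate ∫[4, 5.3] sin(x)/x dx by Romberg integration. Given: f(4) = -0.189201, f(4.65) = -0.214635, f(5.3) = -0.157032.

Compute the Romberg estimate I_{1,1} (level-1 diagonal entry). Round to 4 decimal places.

-0.2610

I_{0,0} (trapezoid, 1 panel, h=1.3000): -0.225051
I_{1,0} (trapezoid, 2 panels, h=0.6500): -0.252038
I_{1,1} = -0.252038 + (-0.252038 − (-0.225051))/3 = -0.261034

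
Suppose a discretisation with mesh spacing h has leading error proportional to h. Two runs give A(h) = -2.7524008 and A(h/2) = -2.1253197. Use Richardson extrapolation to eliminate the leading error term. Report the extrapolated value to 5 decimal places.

The leading error scales as h; refining by a factor of 2 reduces it by 2^1 = 2.
Extrapolated value = (2·A(h/2) − A(h)) / (2 − 1)
= (2·(-2.1253197) − (-2.7524008)) / 1
= -1.4982386 / 1 = -1.4982386

-1.49824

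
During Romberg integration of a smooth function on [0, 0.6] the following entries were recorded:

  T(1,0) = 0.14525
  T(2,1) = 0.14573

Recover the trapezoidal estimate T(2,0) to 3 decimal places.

0.146

From T(2,1) = (4·T(2,0) − T(1,0))/3, solve for T(2,0):
4·T(2,0) = 3·0.14573 + 0.14525 = 0.58244
T(2,0) = 0.14561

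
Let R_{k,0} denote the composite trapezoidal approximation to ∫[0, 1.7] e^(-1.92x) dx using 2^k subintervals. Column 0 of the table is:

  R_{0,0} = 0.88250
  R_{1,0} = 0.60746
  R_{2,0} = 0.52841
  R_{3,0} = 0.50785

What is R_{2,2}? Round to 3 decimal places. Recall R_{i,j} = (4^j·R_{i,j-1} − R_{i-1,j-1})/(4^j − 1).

Richardson extrapolation on the trapezoidal column (denominator 4−1=3):
R_{1,1} = (4·0.60746 − 0.88250) / 3 = 0.51578
R_{2,1} = (4·0.52841 − 0.60746) / 3 = 0.50206
R_{2,2} = (16·0.50206 − 0.51578) / 15 = 0.50115
(Column j=1 coincides with Simpson's rule on the same nodes.)

0.501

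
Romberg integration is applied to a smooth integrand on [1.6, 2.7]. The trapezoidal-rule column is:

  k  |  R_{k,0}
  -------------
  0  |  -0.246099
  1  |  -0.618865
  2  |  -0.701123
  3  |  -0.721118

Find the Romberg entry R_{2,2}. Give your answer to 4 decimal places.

Richardson extrapolation on the trapezoidal column (denominator 4−1=3):
R_{1,1} = (4·(-0.618865) − (-0.246099)) / 3 = -0.743120
R_{2,1} = (4·(-0.701123) − (-0.618865)) / 3 = -0.728542
R_{2,2} = (16·(-0.728542) − (-0.743120)) / 15 = -0.727570

-0.7276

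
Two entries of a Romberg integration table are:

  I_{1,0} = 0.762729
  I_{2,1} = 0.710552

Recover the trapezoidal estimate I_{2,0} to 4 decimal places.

From I_{2,1} = (4·I_{2,0} − I_{1,0})/3, solve for I_{2,0}:
4·I_{2,0} = 3·0.710552 + 0.762729 = 2.894385
I_{2,0} = 0.723596

0.7236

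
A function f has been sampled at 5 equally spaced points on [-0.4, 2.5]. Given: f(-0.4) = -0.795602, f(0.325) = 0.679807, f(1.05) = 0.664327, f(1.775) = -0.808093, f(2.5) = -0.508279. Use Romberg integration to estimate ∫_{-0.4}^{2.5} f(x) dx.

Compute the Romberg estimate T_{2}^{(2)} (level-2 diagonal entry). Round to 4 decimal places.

T_{0}^{(0)} (trapezoid, 1 panel, h=2.9000): -1.890627
T_{1}^{(0)} (trapezoid, 2 panels, h=1.4500): 0.017960
T_{2}^{(0)} (trapezoid, 4 panels, h=0.7250): -0.084027
T_{1}^{(1)} = 0.017960 + (0.017960 − (-1.890627))/3 = 0.654156
T_{2}^{(1)} = -0.084027 + (-0.084027 − 0.017960)/3 = -0.118023
T_{2}^{(2)} = -0.118023 + (-0.118023 − 0.654156)/15 = -0.169502

-0.1695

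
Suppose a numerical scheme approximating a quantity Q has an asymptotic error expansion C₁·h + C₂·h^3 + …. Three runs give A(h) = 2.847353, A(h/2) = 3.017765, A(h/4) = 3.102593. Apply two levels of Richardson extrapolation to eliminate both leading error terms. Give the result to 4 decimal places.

3.1873

First eliminate the h term (factor 2^1 = 2):
  B₁ = (2·3.017765 − 2.847353)/1 = 3.188177
  B₂ = (2·3.102593 − 3.017765)/1 = 3.187421
Then eliminate the h^3 term (factor 2^3 = 8):
  (8·3.187421 − 3.188177)/7 = 3.187313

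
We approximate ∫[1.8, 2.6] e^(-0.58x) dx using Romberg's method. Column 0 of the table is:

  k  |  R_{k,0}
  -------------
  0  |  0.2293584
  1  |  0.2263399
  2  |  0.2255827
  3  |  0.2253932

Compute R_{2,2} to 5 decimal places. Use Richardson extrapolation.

0.22533

R_{1,1} = 0.2263399 + (0.2263399 − 0.2293584)/3 = 0.2253337
R_{2,1} = 0.2255827 + (0.2255827 − 0.2263399)/3 = 0.2253303
R_{2,2} = 0.2253303 + (0.2253303 − 0.2253337)/15 = 0.2253301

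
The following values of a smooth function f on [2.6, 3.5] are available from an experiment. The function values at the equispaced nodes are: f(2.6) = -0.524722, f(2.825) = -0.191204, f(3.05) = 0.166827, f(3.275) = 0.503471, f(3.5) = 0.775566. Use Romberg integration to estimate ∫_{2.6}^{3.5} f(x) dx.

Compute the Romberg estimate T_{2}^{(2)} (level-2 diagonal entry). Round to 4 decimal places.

0.1375

T_{0}^{(0)} (trapezoid, 1 panel, h=0.9000): 0.112880
T_{1}^{(0)} (trapezoid, 2 panels, h=0.4500): 0.131512
T_{2}^{(0)} (trapezoid, 4 panels, h=0.2250): 0.136016
T_{1}^{(1)} = 0.131512 + (0.131512 − 0.112880)/3 = 0.137723
T_{2}^{(1)} = 0.136016 + (0.136016 − 0.131512)/3 = 0.137517
T_{2}^{(2)} = 0.137517 + (0.137517 − 0.137723)/15 = 0.137503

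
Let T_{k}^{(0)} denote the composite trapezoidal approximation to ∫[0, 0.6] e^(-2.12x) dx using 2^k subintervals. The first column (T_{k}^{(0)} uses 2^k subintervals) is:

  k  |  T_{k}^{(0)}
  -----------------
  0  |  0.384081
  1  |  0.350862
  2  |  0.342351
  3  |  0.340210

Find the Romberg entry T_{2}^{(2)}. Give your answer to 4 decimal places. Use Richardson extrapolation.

Richardson extrapolation on the trapezoidal column (denominator 4−1=3):
T_{1}^{(1)} = 0.350862 + (0.350862 − 0.384081)/3 = 0.339789
T_{2}^{(1)} = 0.342351 + (0.342351 − 0.350862)/3 = 0.339514
T_{2}^{(2)} = (16·0.339514 − 0.339789) / 15 = 0.339496
(Column j=1 coincides with Simpson's rule on the same nodes.)

0.3395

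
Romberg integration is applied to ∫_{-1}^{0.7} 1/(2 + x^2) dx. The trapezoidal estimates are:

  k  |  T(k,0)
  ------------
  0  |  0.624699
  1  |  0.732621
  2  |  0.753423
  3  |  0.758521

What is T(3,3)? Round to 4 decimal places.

Richardson extrapolation on the trapezoidal column (denominator 4−1=3):
T(1,1) = 0.732621 + (0.732621 − 0.624699)/3 = 0.768595
T(2,1) = 0.753423 + (0.753423 − 0.732621)/3 = 0.760357
T(3,1) = 0.758521 + (0.758521 − 0.753423)/3 = 0.760220
T(2,2) = 0.760357 + (0.760357 − 0.768595)/15 = 0.759808
T(3,2) = (16·0.760220 − 0.760357) / 15 = 0.760211
T(3,3) = 0.760211 + (0.760211 − 0.759808)/63 = 0.760217

0.7602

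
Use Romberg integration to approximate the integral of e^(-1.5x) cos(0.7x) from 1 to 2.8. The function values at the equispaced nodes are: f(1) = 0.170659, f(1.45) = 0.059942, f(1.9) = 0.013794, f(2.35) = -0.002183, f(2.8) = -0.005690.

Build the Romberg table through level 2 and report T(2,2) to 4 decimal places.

T(0,0) (trapezoid, 1 panel, h=1.8000): 0.148472
T(1,0) (trapezoid, 2 panels, h=0.9000): 0.086651
T(2,0) (trapezoid, 4 panels, h=0.4500): 0.069317
T(1,1) = 0.086651 + (0.086651 − 0.148472)/3 = 0.066044
T(2,1) = 0.069317 + (0.069317 − 0.086651)/3 = 0.063539
T(2,2) = 0.063539 + (0.063539 − 0.066044)/15 = 0.063372

0.0634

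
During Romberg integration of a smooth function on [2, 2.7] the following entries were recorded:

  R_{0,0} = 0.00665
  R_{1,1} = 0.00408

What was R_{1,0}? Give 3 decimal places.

From R_{1,1} = (4·R_{1,0} − R_{0,0})/3, solve for R_{1,0}:
4·R_{1,0} = 3·0.00408 + 0.00665 = 0.01889
R_{1,0} = 0.00472

0.005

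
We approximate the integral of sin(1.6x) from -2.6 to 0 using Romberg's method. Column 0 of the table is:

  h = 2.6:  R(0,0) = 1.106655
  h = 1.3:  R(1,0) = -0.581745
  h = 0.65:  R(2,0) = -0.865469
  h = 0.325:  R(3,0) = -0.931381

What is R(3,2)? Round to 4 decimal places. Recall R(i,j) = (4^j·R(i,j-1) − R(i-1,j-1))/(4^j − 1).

Richardson extrapolation on the trapezoidal column (denominator 4−1=3):
R(2,1) = -0.865469 + (-0.865469 − (-0.581745))/3 = -0.960044
R(3,1) = -0.931381 + (-0.931381 − (-0.865469))/3 = -0.953352
R(3,2) = (16·(-0.953352) − (-0.960044)) / 15 = -0.952906

-0.9529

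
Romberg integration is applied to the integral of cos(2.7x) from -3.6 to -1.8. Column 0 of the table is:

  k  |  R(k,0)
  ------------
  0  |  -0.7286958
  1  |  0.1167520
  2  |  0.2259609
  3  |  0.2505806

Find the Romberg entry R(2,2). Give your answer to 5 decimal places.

0.25328

R(1,1) = 0.1167520 + (0.1167520 − (-0.7286958))/3 = 0.3985679
R(2,1) = 0.2259609 + (0.2259609 − 0.1167520)/3 = 0.2623639
R(2,2) = (16·0.2623639 − 0.3985679) / 15 = 0.2532836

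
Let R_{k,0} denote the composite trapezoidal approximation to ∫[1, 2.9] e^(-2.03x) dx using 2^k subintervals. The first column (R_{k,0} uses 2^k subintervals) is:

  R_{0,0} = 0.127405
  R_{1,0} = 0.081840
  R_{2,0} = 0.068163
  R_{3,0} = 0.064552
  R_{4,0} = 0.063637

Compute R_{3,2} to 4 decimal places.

Richardson extrapolation on the trapezoidal column (denominator 4−1=3):
R_{2,1} = 0.068163 + (0.068163 − 0.081840)/3 = 0.063604
R_{3,1} = (4·0.064552 − 0.068163) / 3 = 0.063348
R_{3,2} = 0.063348 + (0.063348 − 0.063604)/15 = 0.063331

0.0633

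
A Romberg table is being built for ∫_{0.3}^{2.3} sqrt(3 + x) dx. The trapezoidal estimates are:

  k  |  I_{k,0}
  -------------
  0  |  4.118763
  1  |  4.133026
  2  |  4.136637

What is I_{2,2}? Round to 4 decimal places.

Richardson extrapolation on the trapezoidal column (denominator 4−1=3):
I_{1,1} = (4·4.133026 − 4.118763) / 3 = 4.137780
I_{2,1} = (4·4.136637 − 4.133026) / 3 = 4.137841
I_{2,2} = 4.137841 + (4.137841 − 4.137780)/15 = 4.137845
(Column j=1 coincides with Simpson's rule on the same nodes.)

4.1378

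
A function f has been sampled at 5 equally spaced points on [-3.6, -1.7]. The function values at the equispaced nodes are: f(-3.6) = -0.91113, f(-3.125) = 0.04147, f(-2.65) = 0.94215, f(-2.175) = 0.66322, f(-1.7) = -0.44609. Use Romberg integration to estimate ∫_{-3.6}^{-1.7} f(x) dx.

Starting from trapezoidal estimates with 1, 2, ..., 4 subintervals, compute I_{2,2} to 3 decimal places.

I_{0,0} (trapezoid, 1 panel, h=1.9000): -1.28936
I_{1,0} (trapezoid, 2 panels, h=0.9500): 0.25036
I_{2,0} (trapezoid, 4 panels, h=0.4750): 0.45991
I_{1,1} = 0.25036 + (0.25036 − (-1.28936))/3 = 0.76360
I_{2,1} = 0.45991 + (0.45991 − 0.25036)/3 = 0.52976
I_{2,2} = 0.52976 + (0.52976 − 0.76360)/15 = 0.51417

0.514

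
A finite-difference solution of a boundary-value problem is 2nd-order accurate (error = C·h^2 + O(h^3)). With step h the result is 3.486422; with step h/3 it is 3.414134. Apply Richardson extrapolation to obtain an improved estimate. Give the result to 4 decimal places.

The leading error scales as h^2; refining by a factor of 3 reduces it by 3^2 = 9.
Extrapolated value = (9·A(h/3) − A(h)) / (9 − 1)
= (9·3.414134 − 3.486422) / 8
= 27.240784 / 8 = 3.405098

3.4051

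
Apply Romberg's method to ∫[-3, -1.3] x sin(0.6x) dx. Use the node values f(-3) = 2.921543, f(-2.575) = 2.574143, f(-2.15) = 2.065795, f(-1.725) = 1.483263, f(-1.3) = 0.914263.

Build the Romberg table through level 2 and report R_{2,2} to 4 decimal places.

R_{0,0} (trapezoid, 1 panel, h=1.7000): 3.260435
R_{1,0} (trapezoid, 2 panels, h=0.8500): 3.386143
R_{2,0} (trapezoid, 4 panels, h=0.4250): 3.417469
R_{1,1} = 3.386143 + (3.386143 − 3.260435)/3 = 3.428046
R_{2,1} = 3.417469 + (3.417469 − 3.386143)/3 = 3.427911
R_{2,2} = 3.427911 + (3.427911 − 3.428046)/15 = 3.427902

3.4279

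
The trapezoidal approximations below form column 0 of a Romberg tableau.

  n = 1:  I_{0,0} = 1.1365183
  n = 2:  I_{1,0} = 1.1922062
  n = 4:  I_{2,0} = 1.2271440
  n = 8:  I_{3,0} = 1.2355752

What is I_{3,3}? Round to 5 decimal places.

I_{1,1} = 1.1922062 + (1.1922062 − 1.1365183)/3 = 1.2107688
I_{2,1} = (4·1.2271440 − 1.1922062) / 3 = 1.2387899
I_{3,1} = (4·1.2355752 − 1.2271440) / 3 = 1.2383856
I_{2,2} = (16·1.2387899 − 1.2107688) / 15 = 1.2406580
I_{3,2} = (16·1.2383856 − 1.2387899) / 15 = 1.2383586
I_{3,3} = 1.2383586 + (1.2383586 − 1.2406580)/63 = 1.2383221

1.23832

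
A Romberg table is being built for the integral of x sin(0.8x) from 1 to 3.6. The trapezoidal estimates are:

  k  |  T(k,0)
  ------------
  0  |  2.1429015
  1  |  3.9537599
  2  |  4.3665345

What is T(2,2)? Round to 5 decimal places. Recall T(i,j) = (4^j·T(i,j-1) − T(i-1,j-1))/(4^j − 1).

T(1,1) = 3.9537599 + (3.9537599 − 2.1429015)/3 = 4.5573794
T(2,1) = (4·4.3665345 − 3.9537599) / 3 = 4.5041260
T(2,2) = 4.5041260 + (4.5041260 − 4.5573794)/15 = 4.5005758

4.50058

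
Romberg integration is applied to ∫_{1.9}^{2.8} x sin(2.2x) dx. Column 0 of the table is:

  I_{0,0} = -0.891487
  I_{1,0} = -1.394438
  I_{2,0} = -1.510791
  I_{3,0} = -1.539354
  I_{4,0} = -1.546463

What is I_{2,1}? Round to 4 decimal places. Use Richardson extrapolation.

Richardson extrapolation on the trapezoidal column (denominator 4−1=3):
I_{2,1} = -1.510791 + (-1.510791 − (-1.394438))/3 = -1.549575

-1.5496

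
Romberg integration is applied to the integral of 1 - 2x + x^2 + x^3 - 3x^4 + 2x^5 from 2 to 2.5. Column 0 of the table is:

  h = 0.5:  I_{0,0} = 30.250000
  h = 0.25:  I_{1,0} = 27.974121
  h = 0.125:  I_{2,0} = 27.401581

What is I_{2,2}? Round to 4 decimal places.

I_{1,1} = 27.974121 + (27.974121 − 30.250000)/3 = 27.215495
I_{2,1} = (4·27.401581 − 27.974121) / 3 = 27.210734
I_{2,2} = (16·27.210734 − 27.215495) / 15 = 27.210417

27.2104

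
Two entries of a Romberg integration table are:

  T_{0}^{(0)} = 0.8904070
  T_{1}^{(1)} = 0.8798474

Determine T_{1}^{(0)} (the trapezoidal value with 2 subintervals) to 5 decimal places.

0.88249

From T_{1}^{(1)} = (4·T_{1}^{(0)} − T_{0}^{(0)})/3, solve for T_{1}^{(0)}:
4·T_{1}^{(0)} = 3·0.8798474 + 0.8904070 = 3.5299492
T_{1}^{(0)} = 0.8824873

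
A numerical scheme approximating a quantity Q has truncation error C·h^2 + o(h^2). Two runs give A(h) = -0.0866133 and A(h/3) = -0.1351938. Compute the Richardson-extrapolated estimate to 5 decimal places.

-0.14127

The leading error scales as h^2; refining by a factor of 3 reduces it by 3^2 = 9.
Extrapolated value = (9·A(h/3) − A(h)) / (9 − 1)
= (9·(-0.1351938) − (-0.0866133)) / 8
= -1.1301309 / 8 = -0.1412664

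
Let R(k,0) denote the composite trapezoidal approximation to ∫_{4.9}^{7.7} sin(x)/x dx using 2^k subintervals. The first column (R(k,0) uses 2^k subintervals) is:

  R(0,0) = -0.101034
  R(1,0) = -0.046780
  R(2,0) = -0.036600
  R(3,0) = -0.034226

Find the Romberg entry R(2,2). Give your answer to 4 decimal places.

Richardson extrapolation on the trapezoidal column (denominator 4−1=3):
R(1,1) = (4·(-0.046780) − (-0.101034)) / 3 = -0.028695
R(2,1) = -0.036600 + (-0.036600 − (-0.046780))/3 = -0.033207
R(2,2) = -0.033207 + (-0.033207 − (-0.028695))/15 = -0.033508

-0.0335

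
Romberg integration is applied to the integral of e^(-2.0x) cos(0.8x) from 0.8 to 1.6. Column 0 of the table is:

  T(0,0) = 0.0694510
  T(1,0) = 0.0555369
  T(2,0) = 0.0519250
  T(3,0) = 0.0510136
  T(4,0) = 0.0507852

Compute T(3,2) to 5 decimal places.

0.05071

Richardson extrapolation on the trapezoidal column (denominator 4−1=3):
T(2,1) = 0.0519250 + (0.0519250 − 0.0555369)/3 = 0.0507210
T(3,1) = (4·0.0510136 − 0.0519250) / 3 = 0.0507098
T(3,2) = (16·0.0507098 − 0.0507210) / 15 = 0.0507091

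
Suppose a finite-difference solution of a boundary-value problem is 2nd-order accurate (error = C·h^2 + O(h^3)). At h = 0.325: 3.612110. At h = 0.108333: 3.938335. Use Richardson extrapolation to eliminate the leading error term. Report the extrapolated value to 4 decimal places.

3.9791

The leading error scales as h^2; refining by a factor of 3 reduces it by 3^2 = 9.
Extrapolated value = (9·A(h/3) − A(h)) / (9 − 1)
= (9·3.938335 − 3.612110) / 8
= 31.832905 / 8 = 3.979113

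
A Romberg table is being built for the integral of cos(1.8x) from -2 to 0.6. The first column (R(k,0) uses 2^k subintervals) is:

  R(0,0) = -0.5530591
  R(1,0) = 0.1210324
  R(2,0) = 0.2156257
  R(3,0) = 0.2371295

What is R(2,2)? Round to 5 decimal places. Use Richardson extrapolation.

0.24059

Richardson extrapolation on the trapezoidal column (denominator 4−1=3):
R(1,1) = 0.1210324 + (0.1210324 − (-0.5530591))/3 = 0.3457296
R(2,1) = (4·0.2156257 − 0.1210324) / 3 = 0.2471568
R(2,2) = (16·0.2471568 − 0.3457296) / 15 = 0.2405853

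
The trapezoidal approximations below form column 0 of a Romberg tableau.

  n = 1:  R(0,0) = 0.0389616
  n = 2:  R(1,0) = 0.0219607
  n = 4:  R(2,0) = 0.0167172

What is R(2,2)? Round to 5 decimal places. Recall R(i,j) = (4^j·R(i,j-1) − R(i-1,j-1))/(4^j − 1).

Richardson extrapolation on the trapezoidal column (denominator 4−1=3):
R(1,1) = 0.0219607 + (0.0219607 − 0.0389616)/3 = 0.0162937
R(2,1) = 0.0167172 + (0.0167172 − 0.0219607)/3 = 0.0149694
R(2,2) = (16·0.0149694 − 0.0162937) / 15 = 0.0148811

0.01488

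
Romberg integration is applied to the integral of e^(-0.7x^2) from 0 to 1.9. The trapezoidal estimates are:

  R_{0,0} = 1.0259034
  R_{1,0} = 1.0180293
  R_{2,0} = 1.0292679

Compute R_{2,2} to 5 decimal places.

1.03419

R_{1,1} = (4·1.0180293 − 1.0259034) / 3 = 1.0154046
R_{2,1} = 1.0292679 + (1.0292679 − 1.0180293)/3 = 1.0330141
R_{2,2} = 1.0330141 + (1.0330141 − 1.0154046)/15 = 1.0341881
(Column j=1 coincides with Simpson's rule on the same nodes.)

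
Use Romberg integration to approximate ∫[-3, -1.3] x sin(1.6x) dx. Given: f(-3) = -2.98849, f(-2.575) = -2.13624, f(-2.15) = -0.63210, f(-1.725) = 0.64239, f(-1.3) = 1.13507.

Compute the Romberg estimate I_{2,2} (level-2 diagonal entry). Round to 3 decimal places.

-1.291

I_{0,0} (trapezoid, 1 panel, h=1.7000): -1.57541
I_{1,0} (trapezoid, 2 panels, h=0.8500): -1.32499
I_{2,0} (trapezoid, 4 panels, h=0.4250): -1.29738
I_{1,1} = -1.32499 + (-1.32499 − (-1.57541))/3 = -1.24152
I_{2,1} = -1.29738 + (-1.29738 − (-1.32499))/3 = -1.28818
I_{2,2} = -1.28818 + (-1.28818 − (-1.24152))/15 = -1.29129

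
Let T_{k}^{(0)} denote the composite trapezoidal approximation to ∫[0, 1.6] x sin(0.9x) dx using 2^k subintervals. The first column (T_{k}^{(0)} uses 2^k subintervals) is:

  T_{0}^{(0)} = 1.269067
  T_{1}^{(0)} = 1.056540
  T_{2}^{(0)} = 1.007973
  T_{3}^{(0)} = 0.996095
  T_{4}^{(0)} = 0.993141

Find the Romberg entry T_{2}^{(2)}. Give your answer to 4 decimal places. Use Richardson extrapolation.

T_{1}^{(1)} = 1.056540 + (1.056540 − 1.269067)/3 = 0.985698
T_{2}^{(1)} = (4·1.007973 − 1.056540) / 3 = 0.991784
T_{2}^{(2)} = 0.991784 + (0.991784 − 0.985698)/15 = 0.992190

0.9922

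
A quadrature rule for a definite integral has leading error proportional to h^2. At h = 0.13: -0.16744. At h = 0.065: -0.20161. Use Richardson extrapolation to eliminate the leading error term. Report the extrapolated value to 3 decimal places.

The leading error scales as h^2; refining by a factor of 2 reduces it by 2^2 = 4.
Extrapolated value = (4·A(h/2) − A(h)) / (4 − 1)
= (4·(-0.20161) − (-0.16744)) / 3
= -0.63900 / 3 = -0.21300

-0.213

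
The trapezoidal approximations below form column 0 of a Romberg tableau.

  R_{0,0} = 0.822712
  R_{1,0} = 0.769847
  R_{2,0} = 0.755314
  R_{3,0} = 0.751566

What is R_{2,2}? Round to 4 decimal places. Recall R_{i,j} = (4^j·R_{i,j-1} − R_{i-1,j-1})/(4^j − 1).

0.7504

Richardson extrapolation on the trapezoidal column (denominator 4−1=3):
R_{1,1} = (4·0.769847 − 0.822712) / 3 = 0.752225
R_{2,1} = (4·0.755314 − 0.769847) / 3 = 0.750470
R_{2,2} = 0.750470 + (0.750470 − 0.752225)/15 = 0.750353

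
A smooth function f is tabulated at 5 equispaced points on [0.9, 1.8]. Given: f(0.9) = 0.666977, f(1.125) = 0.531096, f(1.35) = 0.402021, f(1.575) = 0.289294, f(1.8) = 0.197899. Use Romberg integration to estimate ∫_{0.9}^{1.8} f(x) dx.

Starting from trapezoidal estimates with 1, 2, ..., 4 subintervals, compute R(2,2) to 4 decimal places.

R(0,0) (trapezoid, 1 panel, h=0.9000): 0.389194
R(1,0) (trapezoid, 2 panels, h=0.4500): 0.375507
R(2,0) (trapezoid, 4 panels, h=0.2250): 0.372341
R(1,1) = 0.375507 + (0.375507 − 0.389194)/3 = 0.370945
R(2,1) = 0.372341 + (0.372341 − 0.375507)/3 = 0.371286
R(2,2) = 0.371286 + (0.371286 − 0.370945)/15 = 0.371309

0.3713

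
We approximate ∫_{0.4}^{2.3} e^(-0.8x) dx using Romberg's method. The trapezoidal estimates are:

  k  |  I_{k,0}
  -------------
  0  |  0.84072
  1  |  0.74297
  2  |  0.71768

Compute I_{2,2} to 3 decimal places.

I_{1,1} = (4·0.74297 − 0.84072) / 3 = 0.71039
I_{2,1} = 0.71768 + (0.71768 − 0.74297)/3 = 0.70925
I_{2,2} = (16·0.70925 − 0.71039) / 15 = 0.70917

0.709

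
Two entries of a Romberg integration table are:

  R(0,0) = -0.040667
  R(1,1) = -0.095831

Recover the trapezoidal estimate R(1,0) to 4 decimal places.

From R(1,1) = (4·R(1,0) − R(0,0))/3, solve for R(1,0):
4·R(1,0) = 3·(-0.095831) + (-0.040667) = -0.328160
R(1,0) = -0.082040

-0.0820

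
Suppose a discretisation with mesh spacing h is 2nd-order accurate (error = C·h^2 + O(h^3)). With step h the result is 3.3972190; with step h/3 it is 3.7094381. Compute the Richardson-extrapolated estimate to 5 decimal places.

3.74847

The leading error scales as h^2; refining by a factor of 3 reduces it by 3^2 = 9.
Extrapolated value = (9·A(h/3) − A(h)) / (9 − 1)
= (9·3.7094381 − 3.3972190) / 8
= 29.9877239 / 8 = 3.7484655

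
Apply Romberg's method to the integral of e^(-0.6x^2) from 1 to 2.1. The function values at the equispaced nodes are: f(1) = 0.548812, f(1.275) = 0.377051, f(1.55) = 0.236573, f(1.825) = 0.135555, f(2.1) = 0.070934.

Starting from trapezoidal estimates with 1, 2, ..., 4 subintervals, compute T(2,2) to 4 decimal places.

T(0,0) (trapezoid, 1 panel, h=1.1000): 0.340860
T(1,0) (trapezoid, 2 panels, h=0.5500): 0.300545
T(2,0) (trapezoid, 4 panels, h=0.2750): 0.291239
T(1,1) = 0.300545 + (0.300545 − 0.340860)/3 = 0.287107
T(2,1) = 0.291239 + (0.291239 − 0.300545)/3 = 0.288137
T(2,2) = 0.288137 + (0.288137 − 0.287107)/15 = 0.288206

0.2882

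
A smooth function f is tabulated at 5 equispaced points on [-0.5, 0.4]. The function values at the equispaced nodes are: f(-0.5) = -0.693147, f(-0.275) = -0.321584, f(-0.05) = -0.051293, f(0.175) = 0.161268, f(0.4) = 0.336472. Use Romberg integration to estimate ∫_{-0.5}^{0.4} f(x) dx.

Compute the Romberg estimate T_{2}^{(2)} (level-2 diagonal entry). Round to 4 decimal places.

T_{0}^{(0)} (trapezoid, 1 panel, h=0.9000): -0.160504
T_{1}^{(0)} (trapezoid, 2 panels, h=0.4500): -0.103334
T_{2}^{(0)} (trapezoid, 4 panels, h=0.2250): -0.087738
T_{1}^{(1)} = -0.103334 + (-0.103334 − (-0.160504))/3 = -0.084277
T_{2}^{(1)} = -0.087738 + (-0.087738 − (-0.103334))/3 = -0.082539
T_{2}^{(2)} = -0.082539 + (-0.082539 − (-0.084277))/15 = -0.082423

-0.0824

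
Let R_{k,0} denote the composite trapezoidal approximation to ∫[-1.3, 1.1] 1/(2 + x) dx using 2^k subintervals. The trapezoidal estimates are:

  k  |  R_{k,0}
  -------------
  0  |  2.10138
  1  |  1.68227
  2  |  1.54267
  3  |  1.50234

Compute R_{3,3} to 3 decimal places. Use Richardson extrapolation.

R_{1,1} = (4·1.68227 − 2.10138) / 3 = 1.54257
R_{2,1} = 1.54267 + (1.54267 − 1.68227)/3 = 1.49614
R_{3,1} = 1.50234 + (1.50234 − 1.54267)/3 = 1.48890
R_{2,2} = (16·1.49614 − 1.54257) / 15 = 1.49304
R_{3,2} = (16·1.48890 − 1.49614) / 15 = 1.48842
R_{3,3} = 1.48842 + (1.48842 − 1.49304)/63 = 1.48835

1.488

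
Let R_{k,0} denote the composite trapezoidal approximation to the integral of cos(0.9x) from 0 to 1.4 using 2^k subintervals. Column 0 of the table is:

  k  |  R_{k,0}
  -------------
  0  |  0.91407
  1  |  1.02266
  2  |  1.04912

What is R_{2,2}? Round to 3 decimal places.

1.058

Richardson extrapolation on the trapezoidal column (denominator 4−1=3):
R_{1,1} = 1.02266 + (1.02266 − 0.91407)/3 = 1.05886
R_{2,1} = (4·1.04912 − 1.02266) / 3 = 1.05794
R_{2,2} = (16·1.05794 − 1.05886) / 15 = 1.05788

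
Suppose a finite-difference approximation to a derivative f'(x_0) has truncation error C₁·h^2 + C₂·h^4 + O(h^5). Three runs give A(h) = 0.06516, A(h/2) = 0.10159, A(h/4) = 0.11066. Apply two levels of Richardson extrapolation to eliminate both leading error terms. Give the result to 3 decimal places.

0.114

First eliminate the h^2 term (factor 2^2 = 4):
  B₁ = (4·0.10159 − 0.06516)/3 = 0.11373
  B₂ = (4·0.11066 − 0.10159)/3 = 0.11368
Then eliminate the h^4 term (factor 2^4 = 16):
  (16·0.11368 − 0.11373)/15 = 0.11368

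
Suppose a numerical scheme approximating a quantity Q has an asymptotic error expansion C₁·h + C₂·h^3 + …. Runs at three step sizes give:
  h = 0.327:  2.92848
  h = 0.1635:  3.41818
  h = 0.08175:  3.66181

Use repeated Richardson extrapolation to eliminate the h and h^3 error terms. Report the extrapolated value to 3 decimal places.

3.905

First eliminate the h term (factor 2^1 = 2):
  B₁ = (2·3.41818 − 2.92848)/1 = 3.90788
  B₂ = (2·3.66181 − 3.41818)/1 = 3.90544
Then eliminate the h^3 term (factor 2^3 = 8):
  (8·3.90544 − 3.90788)/7 = 3.90509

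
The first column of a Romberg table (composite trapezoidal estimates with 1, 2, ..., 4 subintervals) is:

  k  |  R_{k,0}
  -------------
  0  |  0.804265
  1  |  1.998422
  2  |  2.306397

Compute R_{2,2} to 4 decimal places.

R_{1,1} = 1.998422 + (1.998422 − 0.804265)/3 = 2.396474
R_{2,1} = (4·2.306397 − 1.998422) / 3 = 2.409055
R_{2,2} = (16·2.409055 − 2.396474) / 15 = 2.409894

2.4099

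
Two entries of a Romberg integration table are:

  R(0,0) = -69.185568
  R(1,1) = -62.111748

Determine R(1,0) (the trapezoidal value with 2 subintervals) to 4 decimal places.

-63.8802

From R(1,1) = (4·R(1,0) − R(0,0))/3, solve for R(1,0):
4·R(1,0) = 3·(-62.111748) + (-69.185568) = -255.520812
R(1,0) = -63.880203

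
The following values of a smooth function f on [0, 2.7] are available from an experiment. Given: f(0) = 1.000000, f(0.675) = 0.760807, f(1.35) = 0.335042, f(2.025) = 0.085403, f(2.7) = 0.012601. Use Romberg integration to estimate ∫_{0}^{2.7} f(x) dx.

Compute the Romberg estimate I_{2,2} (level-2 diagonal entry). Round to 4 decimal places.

I_{0,0} (trapezoid, 1 panel, h=2.7000): 1.367011
I_{1,0} (trapezoid, 2 panels, h=1.3500): 1.135812
I_{2,0} (trapezoid, 4 panels, h=0.6750): 1.139098
I_{1,1} = 1.135812 + (1.135812 − 1.367011)/3 = 1.058746
I_{2,1} = 1.139098 + (1.139098 − 1.135812)/3 = 1.140193
I_{2,2} = 1.140193 + (1.140193 − 1.058746)/15 = 1.145623

1.1456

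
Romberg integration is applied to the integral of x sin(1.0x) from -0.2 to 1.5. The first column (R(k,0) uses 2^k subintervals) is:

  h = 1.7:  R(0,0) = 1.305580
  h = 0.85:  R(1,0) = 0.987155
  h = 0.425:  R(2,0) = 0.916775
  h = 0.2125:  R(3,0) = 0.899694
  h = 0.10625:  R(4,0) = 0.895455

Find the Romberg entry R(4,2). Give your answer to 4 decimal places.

R(3,1) = (4·0.899694 − 0.916775) / 3 = 0.894000
R(4,1) = (4·0.895455 − 0.899694) / 3 = 0.894042
R(4,2) = (16·0.894042 − 0.894000) / 15 = 0.894045
(Column j=1 coincides with Simpson's rule on the same nodes.)

0.8940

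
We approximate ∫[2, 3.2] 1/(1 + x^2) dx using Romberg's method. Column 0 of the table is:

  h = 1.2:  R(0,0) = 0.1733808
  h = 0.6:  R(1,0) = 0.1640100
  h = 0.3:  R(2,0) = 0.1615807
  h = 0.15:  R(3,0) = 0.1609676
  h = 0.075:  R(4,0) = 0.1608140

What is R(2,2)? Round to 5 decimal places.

0.16076

R(1,1) = 0.1640100 + (0.1640100 − 0.1733808)/3 = 0.1608864
R(2,1) = (4·0.1615807 − 0.1640100) / 3 = 0.1607709
R(2,2) = 0.1607709 + (0.1607709 − 0.1608864)/15 = 0.1607632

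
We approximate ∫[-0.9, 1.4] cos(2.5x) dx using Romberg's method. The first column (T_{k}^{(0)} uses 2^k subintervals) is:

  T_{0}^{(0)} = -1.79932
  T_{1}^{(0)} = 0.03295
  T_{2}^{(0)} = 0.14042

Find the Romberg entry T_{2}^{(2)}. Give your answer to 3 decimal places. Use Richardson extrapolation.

Richardson extrapolation on the trapezoidal column (denominator 4−1=3):
T_{1}^{(1)} = (4·0.03295 − (-1.79932)) / 3 = 0.64371
T_{2}^{(1)} = 0.14042 + (0.14042 − 0.03295)/3 = 0.17624
T_{2}^{(2)} = 0.17624 + (0.17624 − 0.64371)/15 = 0.14508

0.145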